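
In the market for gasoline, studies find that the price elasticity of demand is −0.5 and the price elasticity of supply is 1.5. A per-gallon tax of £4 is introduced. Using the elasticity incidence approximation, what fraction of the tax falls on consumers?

Consumers' share ≈ 0.75.

Incidence ratio: consumers' share ≈ εs / (εs + |εd|) = 1.5 / (1.5 + 0.5) = 0.75.
Supply is the more elastic side, so consumers bear the larger share.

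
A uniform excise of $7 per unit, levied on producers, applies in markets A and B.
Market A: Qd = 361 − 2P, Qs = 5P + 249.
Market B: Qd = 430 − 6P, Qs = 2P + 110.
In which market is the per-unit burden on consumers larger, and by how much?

Market A: pre-tax P* = $16, Q* = 329; post-tax Q = 319; per-unit burden on consumers = $5.
Market B: pre-tax P* = $40, Q* = 190; post-tax Q = 179.5; per-unit burden on consumers = $1.75.
Difference: $5 vs $1.75 → market A is larger by $3.25.

Market A, by $3.25.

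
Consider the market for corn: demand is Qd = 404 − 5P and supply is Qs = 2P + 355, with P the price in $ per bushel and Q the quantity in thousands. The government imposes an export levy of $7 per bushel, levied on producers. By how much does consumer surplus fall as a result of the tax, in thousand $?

Without the tax, 404 − 5P = 2P + 355 gives 7P = 49, so P* = $7 and Q* = 369.
With the tax collected from producers, supply shifts: Qs = 2(P − 7) + 355.
New equilibrium: buyers pay $9, producers receive $2, Q = 359. (Wedge: Pb − Ps = 7.)
ΔCS is the trapezoid between Q = 359 and Q = 369 of height $2: ½ · (369 + 359) · 2 = $728.

Consumer surplus falls by $728 thousand.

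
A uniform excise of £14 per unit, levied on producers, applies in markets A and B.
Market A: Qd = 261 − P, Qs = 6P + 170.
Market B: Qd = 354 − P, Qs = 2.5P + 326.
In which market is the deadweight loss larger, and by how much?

Market A, by £14.

Market A: pre-tax P* = £13, Q* = 248; post-tax Q = 236; deadweight loss = £84.
Market B: pre-tax P* = £8, Q* = 346; post-tax Q = 336; deadweight loss = £70.
Difference: £84 vs £70 → market A is larger by £14.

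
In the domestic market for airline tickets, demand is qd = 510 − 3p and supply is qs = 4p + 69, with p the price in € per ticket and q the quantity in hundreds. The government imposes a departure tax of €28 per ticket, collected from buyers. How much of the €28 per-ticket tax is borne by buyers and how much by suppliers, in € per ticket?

Buyers bear €16 per ticket; suppliers bear €12 per ticket.

Before the tax: set 510 − 3p = 4p + 69 → p* = €63, q* = 321.
With the tax collected from buyers, demand (in seller-price terms) shifts: qd = 510 − 3(p + 28).
New equilibrium: buyers pay €79, suppliers receive €51, q = 273. (Wedge: pb − ps = 28.)
Burden on buyers: €16; on suppliers: €12. (They sum to €28.)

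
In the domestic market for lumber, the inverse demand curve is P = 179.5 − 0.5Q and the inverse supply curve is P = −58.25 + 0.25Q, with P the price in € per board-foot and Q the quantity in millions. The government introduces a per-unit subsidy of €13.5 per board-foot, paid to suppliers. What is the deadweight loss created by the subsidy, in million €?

Rewrite in direct form: Qd = 359 − 2P and Qs = 4P + 233.
Before the subsidy: set 359 − 2P = 4P + 233 → P* = €21, Q* = 317.
With a per-unit subsidy paid to suppliers, each receives P + 13.5 per unit sold, so supply becomes Qs = 4(P + 13.5) + 233.
New equilibrium: buyers pay €12, suppliers receive €25.5, Q = 335. (Wedge: Pb − Ps = −13.5.)
Quantity rises by |ΔQ| = |317 − 335| = 18.
DWL = ½ · t · |ΔQ| = ½ · 13.5 · 18 = €121.5.

Deadweight loss = €121.5 million.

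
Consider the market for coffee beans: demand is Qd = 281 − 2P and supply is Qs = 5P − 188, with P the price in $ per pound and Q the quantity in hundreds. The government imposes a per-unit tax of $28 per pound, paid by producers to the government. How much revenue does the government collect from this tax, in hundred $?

Without the tax, 281 − 2P = 5P − 188 gives 7P = 469, so P* = $67 and Q* = 147.
With the tax collected from producers, supply shifts: Qs = 5(P − 28) − 188.
New equilibrium: buyers pay $87, producers receive $59, Q = 107. (Wedge: Pb − Ps = 28.)
Revenue = t · Q = 28 · 107 = $2996.

Tax revenue = $2996 hundred.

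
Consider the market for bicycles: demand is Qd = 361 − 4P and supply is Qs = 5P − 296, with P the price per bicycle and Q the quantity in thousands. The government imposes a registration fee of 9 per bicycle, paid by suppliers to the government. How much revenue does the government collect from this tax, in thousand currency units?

Before the tax: set 361 − 4P = 5P − 296 → P* = 73, Q* = 69.
With the tax collected from suppliers, supply shifts: Qs = 5(P − 9) − 296.
New equilibrium: buyers pay 78, suppliers receive 69, Q = 49. (Wedge: Pb − Ps = 9.)
Revenue = t · Q = 9 · 49 = 441.

Tax revenue = 441 thousand.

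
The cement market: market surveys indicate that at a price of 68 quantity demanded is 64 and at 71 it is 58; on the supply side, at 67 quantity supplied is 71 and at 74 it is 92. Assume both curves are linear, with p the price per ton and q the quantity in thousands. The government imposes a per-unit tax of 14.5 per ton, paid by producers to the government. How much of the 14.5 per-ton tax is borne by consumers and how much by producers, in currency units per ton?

Consumers bear 8.7 per ton; producers bear 5.8 per ton.

Demand slope: (58 − 64)/(71 − 68) = -2, so qd = 200 − 2p.
Supply slope: (92 − 71)/(74 − 67) = 3, so qs = 3p − 130.
Before the tax: set 200 − 2p = 3p − 130 → p* = 66, q* = 68.
With the tax collected from producers, supply shifts: qs = 3(p − 14.5) − 130.
New equilibrium: consumers pay 74.7, producers receive 60.2, q = 50.6. (Wedge: pb − ps = 14.5.)
Burden on consumers: 8.7; on producers: 5.8. (They sum to 14.5.)
The less price-elastic side of the market bears the larger share of a per-unit tax.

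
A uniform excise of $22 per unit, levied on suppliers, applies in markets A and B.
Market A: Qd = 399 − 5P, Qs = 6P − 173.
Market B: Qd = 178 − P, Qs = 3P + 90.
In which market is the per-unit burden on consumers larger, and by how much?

Market B, by $4.5.

Market A: pre-tax P* = $52, Q* = 139; post-tax Q = 79; per-unit burden on consumers = $12.
Market B: pre-tax P* = $22, Q* = 156; post-tax Q = 139.5; per-unit burden on consumers = $16.5.
Difference: $12 vs $16.5 → market B is larger by $4.5.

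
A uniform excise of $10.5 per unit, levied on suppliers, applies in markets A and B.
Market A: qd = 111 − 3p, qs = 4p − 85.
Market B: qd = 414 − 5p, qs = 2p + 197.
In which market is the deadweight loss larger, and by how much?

Market A: pre-tax p* = $28, q* = 27; post-tax q = 9; deadweight loss = $94.5.
Market B: pre-tax p* = $31, q* = 259; post-tax q = 244; deadweight loss = $78.75.
Difference: $94.5 vs $78.75 → market A is larger by $15.75.

Market A, by $15.75.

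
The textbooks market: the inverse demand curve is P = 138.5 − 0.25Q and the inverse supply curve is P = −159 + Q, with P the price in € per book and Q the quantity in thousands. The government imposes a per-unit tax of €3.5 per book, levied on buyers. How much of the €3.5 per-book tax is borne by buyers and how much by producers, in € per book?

Rewrite in direct form: Qd = 554 − 4P and Qs = P + 159.
Before the tax: set 554 − 4P = P + 159 → P* = €79, Q* = 238.
With the tax collected from buyers, demand (in seller-price terms) shifts: Qd = 554 − 4(P + 3.5).
Solving gives Q = 235.2 with buyers paying €79.7 and producers receiving €76.2 (the €3.5 wedge).
Burden on buyers: €0.7; on producers: €2.8. (They sum to €3.5.)
The less price-elastic side of the market bears the larger share of a per-unit tax.

Buyers bear €0.7 per book; producers bear €2.8 per book.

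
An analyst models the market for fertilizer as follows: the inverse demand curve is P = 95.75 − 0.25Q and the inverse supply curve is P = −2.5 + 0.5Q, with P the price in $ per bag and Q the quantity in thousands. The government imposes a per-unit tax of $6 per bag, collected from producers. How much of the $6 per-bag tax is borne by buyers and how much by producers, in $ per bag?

Buyers bear $2 per bag; producers bear $4 per bag.

Inverting to Q(P) form: Qd = 383 − 4P; Qs = 2P + 5.
Before the tax: set 383 − 4P = 2P + 5 → P* = $63, Q* = 131.
With the tax collected from producers, supply shifts: Qs = 2(P − 6) + 5.
Solving gives Q = 123 with buyers paying $65 and producers receiving $59 (the $6 wedge).
Burden on buyers: $2; on producers: $4. (They sum to $6.)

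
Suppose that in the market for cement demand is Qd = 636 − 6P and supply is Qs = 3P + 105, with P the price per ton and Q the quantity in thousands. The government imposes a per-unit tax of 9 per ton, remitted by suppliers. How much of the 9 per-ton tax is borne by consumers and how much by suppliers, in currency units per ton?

Without the tax, 636 − 6P = 3P + 105 gives 9P = 531, so P* = 59 and Q* = 282.
With the tax collected from suppliers, supply shifts: Qs = 3(P − 9) + 105.
New equilibrium: consumers pay 62, suppliers receive 53, Q = 264. (Wedge: Pb − Ps = 9.)
Burden on consumers: 3; on suppliers: 6. (They sum to 9.)
The less price-elastic side of the market bears the larger share of a per-unit tax.

Consumers bear 3 per ton; suppliers bear 6 per ton.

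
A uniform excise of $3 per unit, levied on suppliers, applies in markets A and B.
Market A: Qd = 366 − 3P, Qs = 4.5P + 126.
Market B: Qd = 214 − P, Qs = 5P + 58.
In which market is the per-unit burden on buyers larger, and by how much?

Market B, by $0.7.

Market A: pre-tax P* = $32, Q* = 270; post-tax Q = 264.6; per-unit burden on buyers = $1.8.
Market B: pre-tax P* = $26, Q* = 188; post-tax Q = 185.5; per-unit burden on buyers = $2.5.
Difference: $1.8 vs $2.5 → market B is larger by $0.7.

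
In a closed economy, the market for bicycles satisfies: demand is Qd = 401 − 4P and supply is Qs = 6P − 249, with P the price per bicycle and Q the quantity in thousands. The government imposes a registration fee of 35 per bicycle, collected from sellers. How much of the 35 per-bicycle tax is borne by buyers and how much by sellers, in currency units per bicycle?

Buyers bear 21 per bicycle; sellers bear 14 per bicycle.

Without the tax, 401 − 4P = 6P − 249 gives 10P = 650, so P* = 65 and Q* = 141.
With the tax collected from sellers, supply shifts: Qs = 6(P − 35) − 249.
New equilibrium: buyers pay 86, sellers receive 51, Q = 57. (Wedge: Pb − Ps = 35.)
Burden on buyers: 21; on sellers: 14. (They sum to 35.)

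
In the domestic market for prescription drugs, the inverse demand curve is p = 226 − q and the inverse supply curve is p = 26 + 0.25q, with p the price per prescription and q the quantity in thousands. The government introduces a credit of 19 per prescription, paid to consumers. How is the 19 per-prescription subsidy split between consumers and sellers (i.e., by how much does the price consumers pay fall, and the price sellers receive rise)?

Consumers gain 15.2 per prescription; sellers gain 3.8 per prescription.

Inverting to q(p) form: qd = 226 − p; qs = 4p − 104.
Without the subsidy, 226 − p = 4p − 104 gives 5p = 330, so p* = 66 and q* = 160.
With a per-unit subsidy paid to consumers, each effectively pays p − 19, so demand becomes qd = 226 − (p − 19).
Solving gives q = 175.2 with consumers paying 50.8 and sellers receiving 69.8 (the 19 wedge).
Gain to consumers: 15.2; to sellers: 3.8. (They sum to 19.)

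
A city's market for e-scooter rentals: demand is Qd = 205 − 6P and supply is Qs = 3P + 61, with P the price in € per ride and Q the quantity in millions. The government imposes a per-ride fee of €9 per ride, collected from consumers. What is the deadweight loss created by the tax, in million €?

Deadweight loss = €81 million.

Before the tax: set 205 − 6P = 3P + 61 → P* = €16, Q* = 109.
With the tax collected from consumers, demand (in seller-price terms) shifts: Qd = 205 − 6(P + 9).
Solving gives Q = 91 with consumers paying €19 and suppliers receiving €10 (the €9 wedge).
Quantity falls by |ΔQ| = |109 − 91| = 18.
DWL = ½ · t · |ΔQ| = ½ · 9 · 18 = €81.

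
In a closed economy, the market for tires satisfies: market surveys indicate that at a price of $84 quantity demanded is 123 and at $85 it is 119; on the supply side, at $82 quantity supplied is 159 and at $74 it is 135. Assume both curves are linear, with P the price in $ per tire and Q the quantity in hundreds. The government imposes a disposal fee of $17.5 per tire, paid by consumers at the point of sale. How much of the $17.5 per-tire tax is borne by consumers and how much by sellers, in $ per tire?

Consumers bear $7.5 per tire; sellers bear $10 per tire.

Demand slope: (119 − 123)/(85 − 84) = -4, so Qd = 459 − 4P.
Supply slope: (135 − 159)/(74 − 82) = 3, so Qs = 3P − 87.
Before the tax: set 459 − 4P = 3P − 87 → P* = $78, Q* = 147.
With the tax collected from consumers, demand (in seller-price terms) shifts: Qd = 459 − 4(P + 17.5).
New equilibrium: consumers pay $85.5, sellers receive $68, Q = 117. (Wedge: Pb − Ps = 17.5.)
Burden on consumers: $7.5; on sellers: $10. (They sum to $17.5.)
The less price-elastic side of the market bears the larger share of a per-unit tax.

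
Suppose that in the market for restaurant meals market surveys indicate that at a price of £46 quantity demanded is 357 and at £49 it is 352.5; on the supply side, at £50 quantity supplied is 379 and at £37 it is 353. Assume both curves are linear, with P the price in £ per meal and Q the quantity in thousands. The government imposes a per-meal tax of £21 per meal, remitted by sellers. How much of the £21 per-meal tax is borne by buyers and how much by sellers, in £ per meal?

Buyers bear £12 per meal; sellers bear £9 per meal.

Demand slope: (352.5 − 357)/(49 − 46) = -1.5, so Qd = 426 − 1.5P.
Supply slope: (353 − 379)/(37 − 50) = 2, so Qs = 2P + 279.
Before the tax: set 426 − 1.5P = 2P + 279 → P* = £42, Q* = 363.
With the tax collected from sellers, supply shifts: Qs = 2(P − 21) + 279.
New equilibrium: buyers pay £54, sellers receive £33, Q = 345. (Wedge: Pb − Ps = 21.)
Burden on buyers: £12; on sellers: £9. (They sum to £21.)
The less price-elastic side of the market bears the larger share of a per-unit tax.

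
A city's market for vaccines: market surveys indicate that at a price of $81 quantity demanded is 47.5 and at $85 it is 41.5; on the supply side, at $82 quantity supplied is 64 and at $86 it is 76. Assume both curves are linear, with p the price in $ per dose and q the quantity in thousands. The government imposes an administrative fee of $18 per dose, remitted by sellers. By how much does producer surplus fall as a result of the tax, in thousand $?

Demand slope: (41.5 − 47.5)/(85 − 81) = -1.5, so qd = 169 − 1.5p.
Supply slope: (76 − 64)/(86 − 82) = 3, so qs = 3p − 182.
Before the tax: set 169 − 1.5p = 3p − 182 → p* = $78, q* = 52.
With the tax collected from sellers, supply shifts: qs = 3(p − 18) − 182.
Solving gives q = 34 with buyers paying $90 and sellers receiving $72 (the $18 wedge).
ΔPS is the trapezoid between Q = 34 and Q = 52 of height $6: ½ · (52 + 34) · 6 = $258.

Producer surplus falls by $258 thousand.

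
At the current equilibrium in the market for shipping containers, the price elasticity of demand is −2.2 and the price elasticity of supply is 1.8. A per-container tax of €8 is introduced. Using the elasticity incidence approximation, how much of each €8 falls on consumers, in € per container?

Consumers bear ≈ €3.6 per container.

Incidence ratio: consumers' share ≈ εs / (εs + |εd|) = 1.8 / (1.8 + 2.2) = 0.45.
So consumers bear ≈ 0.45 × €8 = €3.6; producers bear €4.4.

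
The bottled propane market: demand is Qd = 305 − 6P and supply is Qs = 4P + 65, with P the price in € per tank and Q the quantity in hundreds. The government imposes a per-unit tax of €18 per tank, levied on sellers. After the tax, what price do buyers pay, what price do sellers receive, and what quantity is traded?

Buyers pay €31.2; sellers receive €13.2; quantity = 117.8.

Without the tax, 305 − 6P = 4P + 65 gives 10P = 240, so P* = €24 and Q* = 161.
With the tax collected from sellers, supply shifts: Qs = 4(P − 18) + 65.
Solving gives Q = 117.8 with buyers paying €31.2 and sellers receiving €13.2 (the €18 wedge).
The less price-elastic side of the market bears the larger share of a per-unit tax.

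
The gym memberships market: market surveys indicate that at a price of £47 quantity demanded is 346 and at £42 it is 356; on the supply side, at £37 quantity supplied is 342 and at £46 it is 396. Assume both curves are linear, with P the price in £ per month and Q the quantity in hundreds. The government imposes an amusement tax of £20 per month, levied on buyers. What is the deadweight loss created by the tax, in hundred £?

Deadweight loss = £300 hundred.

Demand slope: (356 − 346)/(42 − 47) = -2, so Qd = 440 − 2P.
Supply slope: (396 − 342)/(46 − 37) = 6, so Qs = 6P + 120.
Before the tax: set 440 − 2P = 6P + 120 → P* = £40, Q* = 360.
With the tax collected from buyers, demand (in seller-price terms) shifts: Qd = 440 − 2(P + 20).
New equilibrium: buyers pay £55, producers receive £35, Q = 330. (Wedge: Pb − Ps = 20.)
Quantity falls by |ΔQ| = |360 − 330| = 30.
DWL = ½ · t · |ΔQ| = ½ · 20 · 30 = £300.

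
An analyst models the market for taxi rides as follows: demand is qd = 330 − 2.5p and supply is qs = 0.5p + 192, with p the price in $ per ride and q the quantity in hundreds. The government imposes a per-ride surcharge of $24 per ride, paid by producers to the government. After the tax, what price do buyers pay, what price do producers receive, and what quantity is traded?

Buyers pay $50; producers receive $26; quantity = 205.

Before the tax: set 330 − 2.5p = 0.5p + 192 → p* = $46, q* = 215.
With the tax collected from producers, supply shifts: qs = 0.5(p − 24) + 192.
Solving gives q = 205 with buyers paying $50 and producers receiving $26 (the $24 wedge).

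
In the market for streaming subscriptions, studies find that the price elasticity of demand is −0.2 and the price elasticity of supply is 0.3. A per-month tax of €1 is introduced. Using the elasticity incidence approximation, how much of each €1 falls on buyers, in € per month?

Incidence ratio: buyers' share ≈ εs / (εs + |εd|) = 0.3 / (0.3 + 0.2) = 0.6.
So buyers bear ≈ 0.6 × €1 = €0.6; sellers bear €0.4.

Buyers bear ≈ €0.6 per month.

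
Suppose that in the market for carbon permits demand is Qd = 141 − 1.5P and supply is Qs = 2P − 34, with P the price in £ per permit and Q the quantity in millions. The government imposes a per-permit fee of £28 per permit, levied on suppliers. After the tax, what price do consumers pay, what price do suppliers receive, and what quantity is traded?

Consumers pay £66; suppliers receive £38; quantity = 42.

Before the tax: set 141 − 1.5P = 2P − 34 → P* = £50, Q* = 66.
With the tax collected from suppliers, supply shifts: Qs = 2(P − 28) − 34.
New equilibrium: consumers pay £66, suppliers receive £38, Q = 42. (Wedge: Pb − Ps = 28.)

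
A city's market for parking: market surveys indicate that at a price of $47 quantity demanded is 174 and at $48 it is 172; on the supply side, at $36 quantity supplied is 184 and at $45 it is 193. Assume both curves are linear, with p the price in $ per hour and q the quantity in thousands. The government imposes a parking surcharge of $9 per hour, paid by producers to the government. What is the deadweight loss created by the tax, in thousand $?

Demand slope: (172 − 174)/(48 − 47) = -2, so qd = 268 − 2p.
Supply slope: (193 − 184)/(45 − 36) = 1, so qs = p + 148.
Without the tax, 268 − 2p = p + 148 gives 3p = 120, so p* = $40 and q* = 188.
With the tax collected from producers, supply shifts: qs = (p − 9) + 148.
Solving gives q = 182 with consumers paying $43 and producers receiving $34 (the $9 wedge).
Quantity falls by |ΔQ| = |188 − 182| = 6.
DWL = ½ · t · |ΔQ| = ½ · 9 · 6 = $27.

Deadweight loss = $27 thousand.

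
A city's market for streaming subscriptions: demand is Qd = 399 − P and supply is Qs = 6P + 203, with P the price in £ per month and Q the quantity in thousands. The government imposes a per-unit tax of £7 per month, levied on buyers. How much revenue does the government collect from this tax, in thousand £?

Tax revenue = £2555 thousand.

Without the tax, 399 − P = 6P + 203 gives 7P = 196, so P* = £28 and Q* = 371.
With the tax collected from buyers, demand (in seller-price terms) shifts: Qd = 399 − (P + 7).
Solving gives Q = 365 with buyers paying £34 and producers receiving £27 (the £7 wedge).
Revenue = t · Q = 7 · 365 = £2555.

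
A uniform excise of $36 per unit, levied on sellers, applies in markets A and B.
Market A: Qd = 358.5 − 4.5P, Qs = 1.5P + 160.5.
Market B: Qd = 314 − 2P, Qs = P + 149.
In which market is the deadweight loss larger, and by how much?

Market A: pre-tax P* = $33, Q* = 210; post-tax Q = 169.5; deadweight loss = $729.
Market B: pre-tax P* = $55, Q* = 204; post-tax Q = 180; deadweight loss = $432.
Difference: $729 vs $432 → market A is larger by $297.

Market A, by $297.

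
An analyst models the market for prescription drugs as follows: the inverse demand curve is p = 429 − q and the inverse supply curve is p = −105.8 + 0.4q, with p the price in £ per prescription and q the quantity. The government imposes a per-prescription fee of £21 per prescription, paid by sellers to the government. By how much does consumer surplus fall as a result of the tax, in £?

Consumer surplus falls by £5617.5.

Rewrite in direct form: qd = 429 − p and qs = 2.5p + 264.5.
Before the tax: set 429 − p = 2.5p + 264.5 → p* = £47, q* = 382.
With the tax collected from sellers, supply shifts: qs = 2.5(p − 21) + 264.5.
New equilibrium: buyers pay £62, sellers receive £41, q = 367. (Wedge: pb − ps = 21.)
ΔCS is the trapezoid between Q = 367 and Q = 382 of height £15: ½ · (382 + 367) · 15 = £5617.5.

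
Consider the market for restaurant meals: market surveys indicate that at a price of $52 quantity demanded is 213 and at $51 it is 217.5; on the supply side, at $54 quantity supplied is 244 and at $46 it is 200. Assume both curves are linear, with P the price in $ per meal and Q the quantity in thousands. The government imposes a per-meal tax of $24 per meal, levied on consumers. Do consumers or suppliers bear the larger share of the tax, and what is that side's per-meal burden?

Consumers bear the larger share: $13.2 per meal.

Demand slope: (217.5 − 213)/(51 − 52) = -4.5, so Qd = 447 − 4.5P.
Supply slope: (200 − 244)/(46 − 54) = 5.5, so Qs = 5.5P − 53.
Before the tax: set 447 − 4.5P = 5.5P − 53 → P* = $50, Q* = 222.
With the tax collected from consumers, demand (in seller-price terms) shifts: Qd = 447 − 4.5(P + 24).
New equilibrium: consumers pay $63.2, suppliers receive $39.2, Q = 162.6. (Wedge: Pb − Ps = 24.)
Per-meal burden: consumers $13.2, suppliers $10.8.
Consumers take the larger share because demand is less price-elastic here (demand slope 4.5 vs supply slope 5.5).
The less price-elastic side of the market bears the larger share of a per-unit tax.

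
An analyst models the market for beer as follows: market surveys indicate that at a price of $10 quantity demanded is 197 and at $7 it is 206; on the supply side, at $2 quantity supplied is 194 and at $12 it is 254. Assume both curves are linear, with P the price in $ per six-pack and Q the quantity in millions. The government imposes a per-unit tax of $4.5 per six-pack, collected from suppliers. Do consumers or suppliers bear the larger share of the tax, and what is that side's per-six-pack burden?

Demand slope: (206 − 197)/(7 − 10) = -3, so Qd = 227 − 3P.
Supply slope: (254 − 194)/(12 − 2) = 6, so Qs = 6P + 182.
Before the tax: set 227 − 3P = 6P + 182 → P* = $5, Q* = 212.
With the tax collected from suppliers, supply shifts: Qs = 6(P − 4.5) + 182.
New equilibrium: consumers pay $8, suppliers receive $3.5, Q = 203. (Wedge: Pb − Ps = 4.5.)
Per-six-pack burden: consumers $3, suppliers $1.5.
Consumers take the larger share because demand is less price-elastic here (demand slope 3 vs supply slope 6).
The less price-elastic side of the market bears the larger share of a per-unit tax.

Consumers bear the larger share: $3 per six-pack.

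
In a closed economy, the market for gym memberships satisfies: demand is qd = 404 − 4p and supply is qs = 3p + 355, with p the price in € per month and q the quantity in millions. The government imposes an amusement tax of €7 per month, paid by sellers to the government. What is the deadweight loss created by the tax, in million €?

Before the tax: set 404 − 4p = 3p + 355 → p* = €7, q* = 376.
With the tax collected from sellers, supply shifts: qs = 3(p − 7) + 355.
New equilibrium: buyers pay €10, sellers receive €3, q = 364. (Wedge: pb − ps = 7.)
Quantity falls by |ΔQ| = |376 − 364| = 12.
DWL = ½ · t · |ΔQ| = ½ · 7 · 12 = €42.

Deadweight loss = €42 million.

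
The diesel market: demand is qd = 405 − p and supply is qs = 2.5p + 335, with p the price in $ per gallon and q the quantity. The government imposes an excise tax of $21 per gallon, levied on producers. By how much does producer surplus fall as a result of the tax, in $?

Before the tax: set 405 − p = 2.5p + 335 → p* = $20, q* = 385.
With the tax collected from producers, supply shifts: qs = 2.5(p − 21) + 335.
Solving gives q = 370 with consumers paying $35 and producers receiving $14 (the $21 wedge).
ΔPS is the trapezoid between Q = 370 and Q = 385 of height $6: ½ · (385 + 370) · 6 = $2265.

Producer surplus falls by $2265.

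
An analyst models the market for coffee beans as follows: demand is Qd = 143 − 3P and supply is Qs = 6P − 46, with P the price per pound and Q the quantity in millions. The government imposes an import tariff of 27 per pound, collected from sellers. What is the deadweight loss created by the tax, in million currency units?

Without the tax, 143 − 3P = 6P − 46 gives 9P = 189, so P* = 21 and Q* = 80.
With the tax collected from sellers, supply shifts: Qs = 6(P − 27) − 46.
Solving gives Q = 26 with consumers paying 39 and sellers receiving 12 (the 27 wedge).
Quantity falls by |ΔQ| = |80 − 26| = 54.
DWL = ½ · t · |ΔQ| = ½ · 27 · 54 = 729.

Deadweight loss = 729 million.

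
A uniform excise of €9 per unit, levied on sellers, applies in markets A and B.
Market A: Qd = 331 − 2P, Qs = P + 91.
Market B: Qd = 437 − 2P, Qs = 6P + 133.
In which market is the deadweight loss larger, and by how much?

Market B, by €33.75.

Market A: pre-tax P* = €80, Q* = 171; post-tax Q = 165; deadweight loss = €27.
Market B: pre-tax P* = €38, Q* = 361; post-tax Q = 347.5; deadweight loss = €60.75.
Difference: €27 vs €60.75 → market B is larger by €33.75.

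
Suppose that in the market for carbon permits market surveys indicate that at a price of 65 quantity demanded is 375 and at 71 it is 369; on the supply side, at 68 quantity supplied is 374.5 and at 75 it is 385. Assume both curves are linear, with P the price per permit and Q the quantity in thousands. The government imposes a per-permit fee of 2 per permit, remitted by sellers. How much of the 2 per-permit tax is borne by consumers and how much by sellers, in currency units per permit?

Demand slope: (369 − 375)/(71 − 65) = -1, so Qd = 440 − P.
Supply slope: (385 − 374.5)/(75 − 68) = 1.5, so Qs = 1.5P + 272.5.
Without the tax, 440 − P = 1.5P + 272.5 gives 2.5P = 167.5, so P* = 67 and Q* = 373.
With the tax collected from sellers, supply shifts: Qs = 1.5(P − 2) + 272.5.
New equilibrium: consumers pay 68.2, sellers receive 66.2, Q = 371.8. (Wedge: Pb − Ps = 2.)
Burden on consumers: 1.2; on sellers: 0.8. (They sum to 2.)

Consumers bear 1.2 per permit; sellers bear 0.8 per permit.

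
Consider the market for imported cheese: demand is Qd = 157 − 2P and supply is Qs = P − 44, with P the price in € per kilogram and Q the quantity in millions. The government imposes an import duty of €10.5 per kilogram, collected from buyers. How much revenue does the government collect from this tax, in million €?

Without the tax, 157 − 2P = P − 44 gives 3P = 201, so P* = €67 and Q* = 23.
With the tax collected from buyers, demand (in seller-price terms) shifts: Qd = 157 − 2(P + 10.5).
Solving gives Q = 16 with buyers paying €70.5 and sellers receiving €60 (the €10.5 wedge).
Revenue = t · Q = 10.5 · 16 = €168.

Tax revenue = €168 million.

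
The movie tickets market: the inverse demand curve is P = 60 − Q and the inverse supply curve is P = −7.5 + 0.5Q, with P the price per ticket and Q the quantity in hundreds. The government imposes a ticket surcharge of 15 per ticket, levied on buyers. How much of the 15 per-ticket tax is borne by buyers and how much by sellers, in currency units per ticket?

Buyers bear 10 per ticket; sellers bear 5 per ticket.

Rewrite in direct form: Qd = 60 − P and Qs = 2P + 15.
Before the tax: set 60 − P = 2P + 15 → P* = 15, Q* = 45.
With the tax collected from buyers, demand (in seller-price terms) shifts: Qd = 60 − (P + 15).
Solving gives Q = 35 with buyers paying 25 and sellers receiving 10 (the 15 wedge).
Burden on buyers: 10; on sellers: 5. (They sum to 15.)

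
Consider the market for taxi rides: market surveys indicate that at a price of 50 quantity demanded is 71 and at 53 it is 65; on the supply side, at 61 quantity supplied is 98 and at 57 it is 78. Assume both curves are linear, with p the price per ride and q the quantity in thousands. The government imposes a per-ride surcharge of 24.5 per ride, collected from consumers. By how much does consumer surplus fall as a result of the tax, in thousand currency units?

Demand slope: (65 − 71)/(53 − 50) = -2, so qd = 171 − 2p.
Supply slope: (78 − 98)/(57 − 61) = 5, so qs = 5p − 207.
Without the tax, 171 − 2p = 5p − 207 gives 7p = 378, so p* = 54 and q* = 63.
With the tax collected from consumers, demand (in seller-price terms) shifts: qd = 171 − 2(p + 24.5).
New equilibrium: consumers pay 71.5, sellers receive 47, q = 28. (Wedge: pb − ps = 24.5.)
ΔCS is the trapezoid between Q = 28 and Q = 63 of height 17.5: ½ · (63 + 28) · 17.5 = 796.25.

Consumer surplus falls by 796.25 thousand.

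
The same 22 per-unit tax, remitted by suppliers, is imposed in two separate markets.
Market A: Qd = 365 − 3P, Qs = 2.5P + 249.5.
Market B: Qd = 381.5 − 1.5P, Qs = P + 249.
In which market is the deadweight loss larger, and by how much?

Market A: pre-tax P* = 21, Q* = 302; post-tax Q = 272; deadweight loss = 330.
Market B: pre-tax P* = 53, Q* = 302; post-tax Q = 288.8; deadweight loss = 145.2.
Difference: 330 vs 145.2 → market A is larger by 184.8.

Market A, by 184.8.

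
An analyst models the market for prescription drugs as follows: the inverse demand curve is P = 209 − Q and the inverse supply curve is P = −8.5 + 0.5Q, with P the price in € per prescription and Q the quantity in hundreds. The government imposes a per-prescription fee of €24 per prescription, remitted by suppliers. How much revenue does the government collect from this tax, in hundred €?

Tax revenue = €3096 hundred.

Rewrite in direct form: Qd = 209 − P and Qs = 2P + 17.
Without the tax, 209 − P = 2P + 17 gives 3P = 192, so P* = €64 and Q* = 145.
With the tax collected from suppliers, supply shifts: Qs = 2(P − 24) + 17.
Solving gives Q = 129 with buyers paying €80 and suppliers receiving €56 (the €24 wedge).
Revenue = t · Q = 24 · 129 = €3096.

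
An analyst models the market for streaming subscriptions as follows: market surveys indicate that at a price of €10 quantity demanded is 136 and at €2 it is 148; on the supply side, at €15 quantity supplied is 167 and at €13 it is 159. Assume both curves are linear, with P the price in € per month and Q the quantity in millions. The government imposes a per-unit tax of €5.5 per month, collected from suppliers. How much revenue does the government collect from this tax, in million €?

Tax revenue = €731.5 million.

Demand slope: (148 − 136)/(2 − 10) = -1.5, so Qd = 151 − 1.5P.
Supply slope: (159 − 167)/(13 − 15) = 4, so Qs = 4P + 107.
Before the tax: set 151 − 1.5P = 4P + 107 → P* = €8, Q* = 139.
With the tax collected from suppliers, supply shifts: Qs = 4(P − 5.5) + 107.
Solving gives Q = 133 with consumers paying €12 and suppliers receiving €6.5 (the €5.5 wedge).
Revenue = t · Q = 5.5 · 133 = €731.5.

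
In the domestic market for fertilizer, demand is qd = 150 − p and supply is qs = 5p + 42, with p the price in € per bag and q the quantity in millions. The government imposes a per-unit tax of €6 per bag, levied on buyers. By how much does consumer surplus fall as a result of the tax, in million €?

Consumer surplus falls by €647.5 million.

Before the tax: set 150 − p = 5p + 42 → p* = €18, q* = 132.
With the tax collected from buyers, demand (in seller-price terms) shifts: qd = 150 − (p + 6).
New equilibrium: buyers pay €23, producers receive €17, q = 127. (Wedge: pb − ps = 6.)
ΔCS is the trapezoid between Q = 127 and Q = 132 of height €5: ½ · (132 + 127) · 5 = €647.5.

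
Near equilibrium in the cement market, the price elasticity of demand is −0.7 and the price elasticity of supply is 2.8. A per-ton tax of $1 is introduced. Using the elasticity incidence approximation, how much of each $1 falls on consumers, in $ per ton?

Consumers bear ≈ $0.8 per ton.

Incidence ratio: consumers' share ≈ εs / (εs + |εd|) = 2.8 / (2.8 + 0.7) = 0.8.
So consumers bear ≈ 0.8 × $1 = $0.8; suppliers bear $0.2.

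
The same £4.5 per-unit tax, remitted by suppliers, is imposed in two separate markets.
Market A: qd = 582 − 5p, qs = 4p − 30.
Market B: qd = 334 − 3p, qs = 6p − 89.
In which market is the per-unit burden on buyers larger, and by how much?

Market A: pre-tax p* = £68, q* = 242; post-tax q = 232; per-unit burden on buyers = £2.
Market B: pre-tax p* = £47, q* = 193; post-tax q = 184; per-unit burden on buyers = £3.
Difference: £2 vs £3 → market B is larger by £1.

Market B, by £1.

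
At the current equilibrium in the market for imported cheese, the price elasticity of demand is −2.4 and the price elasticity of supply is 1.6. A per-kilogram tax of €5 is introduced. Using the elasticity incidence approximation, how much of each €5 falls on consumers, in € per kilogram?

Incidence ratio: consumers' share ≈ εs / (εs + |εd|) = 1.6 / (1.6 + 2.4) = 0.4.
So consumers bear ≈ 0.4 × €5 = €2; producers bear €3.

Consumers bear ≈ €2 per kilogram.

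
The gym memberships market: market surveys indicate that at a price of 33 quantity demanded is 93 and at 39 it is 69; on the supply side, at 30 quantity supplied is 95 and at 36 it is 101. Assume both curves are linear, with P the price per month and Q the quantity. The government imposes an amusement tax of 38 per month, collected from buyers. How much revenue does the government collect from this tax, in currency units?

Demand slope: (69 − 93)/(39 − 33) = -4, so Qd = 225 − 4P.
Supply slope: (101 − 95)/(36 − 30) = 1, so Qs = P + 65.
Without the tax, 225 − 4P = P + 65 gives 5P = 160, so P* = 32 and Q* = 97.
With the tax collected from buyers, demand (in seller-price terms) shifts: Qd = 225 − 4(P + 38).
New equilibrium: buyers pay 39.6, suppliers receive 1.6, Q = 66.6. (Wedge: Pb − Ps = 38.)
Revenue = t · Q = 38 · 66.6 = 2530.8.

Tax revenue = 2530.8.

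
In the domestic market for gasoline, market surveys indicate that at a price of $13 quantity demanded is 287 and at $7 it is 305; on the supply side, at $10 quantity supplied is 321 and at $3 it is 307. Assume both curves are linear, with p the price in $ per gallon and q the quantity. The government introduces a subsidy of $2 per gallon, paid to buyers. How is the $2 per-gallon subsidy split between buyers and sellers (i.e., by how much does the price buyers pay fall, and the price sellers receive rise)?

Demand slope: (305 − 287)/(7 − 13) = -3, so qd = 326 − 3p.
Supply slope: (307 − 321)/(3 − 10) = 2, so qs = 2p + 301.
Without the subsidy, 326 − 3p = 2p + 301 gives 5p = 25, so p* = $5 and q* = 311.
With a per-unit subsidy paid to buyers, each effectively pays p − 2, so demand becomes qd = 326 − 3(p − 2).
Solving gives q = 313.4 with buyers paying $4.2 and sellers receiving $6.2 (the $2 wedge).
Gain to buyers: $0.8; to sellers: $1.2. (They sum to $2.)

Buyers gain $0.8 per gallon; sellers gain $1.2 per gallon.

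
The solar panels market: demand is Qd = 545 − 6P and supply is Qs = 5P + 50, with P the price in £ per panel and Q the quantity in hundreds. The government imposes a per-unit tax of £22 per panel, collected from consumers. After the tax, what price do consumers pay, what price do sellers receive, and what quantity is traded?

Consumers pay £55; sellers receive £33; quantity = 215.

Without the tax, 545 − 6P = 5P + 50 gives 11P = 495, so P* = £45 and Q* = 275.
With the tax collected from consumers, demand (in seller-price terms) shifts: Qd = 545 − 6(P + 22).
New equilibrium: consumers pay £55, sellers receive £33, Q = 215. (Wedge: Pb − Ps = 22.)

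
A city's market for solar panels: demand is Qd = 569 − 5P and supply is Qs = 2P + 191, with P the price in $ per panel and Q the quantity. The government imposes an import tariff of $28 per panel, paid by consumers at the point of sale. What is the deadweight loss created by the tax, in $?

Deadweight loss = $560.

Before the tax: set 569 − 5P = 2P + 191 → P* = $54, Q* = 299.
With the tax collected from consumers, demand (in seller-price terms) shifts: Qd = 569 − 5(P + 28).
Solving gives Q = 259 with consumers paying $62 and producers receiving $34 (the $28 wedge).
Quantity falls by |ΔQ| = |299 − 259| = 40.
DWL = ½ · t · |ΔQ| = ½ · 28 · 40 = $560.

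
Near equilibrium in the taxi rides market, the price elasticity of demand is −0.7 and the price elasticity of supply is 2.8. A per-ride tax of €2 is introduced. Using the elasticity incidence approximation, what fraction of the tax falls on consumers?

Incidence ratio: consumers' share ≈ εs / (εs + |εd|) = 2.8 / (2.8 + 0.7) = 0.8.
Supply is the more elastic side, so consumers bear the larger share.

Consumers' share ≈ 0.8.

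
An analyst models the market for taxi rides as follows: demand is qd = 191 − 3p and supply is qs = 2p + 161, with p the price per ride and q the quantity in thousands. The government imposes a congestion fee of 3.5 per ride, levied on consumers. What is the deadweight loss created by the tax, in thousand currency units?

Deadweight loss = 7.35 thousand.

Before the tax: set 191 − 3p = 2p + 161 → p* = 6, q* = 173.
With the tax collected from consumers, demand (in seller-price terms) shifts: qd = 191 − 3(p + 3.5).
New equilibrium: consumers pay 7.4, producers receive 3.9, q = 168.8. (Wedge: pb − ps = 3.5.)
Quantity falls by |ΔQ| = |173 − 168.8| = 4.2.
DWL = ½ · t · |ΔQ| = ½ · 3.5 · 4.2 = 7.35.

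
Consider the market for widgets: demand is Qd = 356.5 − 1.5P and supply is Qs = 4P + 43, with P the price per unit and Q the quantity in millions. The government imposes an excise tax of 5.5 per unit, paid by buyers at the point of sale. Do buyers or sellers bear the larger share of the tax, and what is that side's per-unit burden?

Buyers bear the larger share: 4 per unit.

Before the tax: set 356.5 − 1.5P = 4P + 43 → P* = 57, Q* = 271.
With the tax collected from buyers, demand (in seller-price terms) shifts: Qd = 356.5 − 1.5(P + 5.5).
New equilibrium: buyers pay 61, sellers receive 55.5, Q = 265. (Wedge: Pb − Ps = 5.5.)
Per-unit burden: buyers 4, sellers 1.5.
Buyers take the larger share because demand is less price-elastic here (demand slope 1.5 vs supply slope 4).
The less price-elastic side of the market bears the larger share of a per-unit tax.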